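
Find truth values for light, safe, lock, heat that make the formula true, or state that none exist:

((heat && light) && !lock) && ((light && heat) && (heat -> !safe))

light = True; safe = False; lock = False; heat = True

  (heat && light) && !lock = True
    heat && light = True
    !lock = True
  (light && heat) && (heat -> !safe) = True
    light && heat = True
    heat -> !safe = True
      !safe = True
Both conjuncts True, so the formula holds.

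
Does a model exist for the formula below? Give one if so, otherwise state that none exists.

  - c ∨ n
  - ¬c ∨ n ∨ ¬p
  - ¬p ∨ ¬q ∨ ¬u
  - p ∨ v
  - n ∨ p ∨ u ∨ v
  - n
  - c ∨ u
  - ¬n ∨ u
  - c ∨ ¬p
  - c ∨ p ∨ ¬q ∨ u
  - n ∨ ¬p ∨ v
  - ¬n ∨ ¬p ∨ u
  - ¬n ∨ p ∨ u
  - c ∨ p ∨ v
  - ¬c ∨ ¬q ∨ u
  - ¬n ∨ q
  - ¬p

q=T; u=T; v=T; p=F; n=T; c=T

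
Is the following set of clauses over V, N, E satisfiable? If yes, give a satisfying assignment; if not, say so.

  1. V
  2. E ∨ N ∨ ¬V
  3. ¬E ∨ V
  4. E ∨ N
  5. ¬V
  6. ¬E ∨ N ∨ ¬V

Case V = True:
  Clause (¬V) is falsified — contradiction.
Case V = False:
  Clause (V) is falsified — contradiction.
Both cases fail, so the formula is unsatisfiable.

The formula is unsatisfiable.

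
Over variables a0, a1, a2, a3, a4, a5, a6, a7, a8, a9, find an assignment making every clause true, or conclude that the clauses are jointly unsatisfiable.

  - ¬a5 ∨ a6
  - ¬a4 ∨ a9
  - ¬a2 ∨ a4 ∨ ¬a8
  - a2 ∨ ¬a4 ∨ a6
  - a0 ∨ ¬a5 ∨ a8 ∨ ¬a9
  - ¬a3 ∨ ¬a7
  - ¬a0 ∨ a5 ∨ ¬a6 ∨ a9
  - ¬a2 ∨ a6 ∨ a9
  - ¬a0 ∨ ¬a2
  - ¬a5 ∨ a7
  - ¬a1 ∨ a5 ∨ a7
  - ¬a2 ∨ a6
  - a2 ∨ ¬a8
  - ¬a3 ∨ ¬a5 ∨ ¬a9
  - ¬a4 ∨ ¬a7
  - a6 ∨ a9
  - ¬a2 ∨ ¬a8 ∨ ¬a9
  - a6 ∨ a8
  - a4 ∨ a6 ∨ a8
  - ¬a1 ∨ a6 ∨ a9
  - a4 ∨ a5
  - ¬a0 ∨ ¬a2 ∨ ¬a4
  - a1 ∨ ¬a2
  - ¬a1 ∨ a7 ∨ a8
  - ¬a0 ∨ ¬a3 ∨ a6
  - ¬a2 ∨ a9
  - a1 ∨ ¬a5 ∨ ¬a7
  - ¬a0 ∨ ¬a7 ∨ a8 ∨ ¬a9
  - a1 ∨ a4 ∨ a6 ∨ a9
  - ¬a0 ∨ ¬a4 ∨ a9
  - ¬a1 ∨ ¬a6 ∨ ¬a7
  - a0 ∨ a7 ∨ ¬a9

a0: True, a1: False, a2: False, a3: False, a4: True, a5: False, a6: True, a7: False, a8: False, a9: True

Set a0 = True.
  then (¬a0 ∨ ¬a2) forces a2 = False.
  then (a2 ∨ ¬a8) forces a8 = False.
  then (a6 ∨ a8) forces a6 = True.
Try a1 = True:
  (¬a1 ∨ a7 ∨ a8) forces a7 = True.
  clause (¬a1 ∨ ¬a6 ∨ ¬a7) is falsified — backtrack.
So a1 = False.
Set a3 = False.
Set a4 = True.
  then (¬a4 ∨ a9) forces a9 = True.
  then (¬a4 ∨ ¬a7) forces a7 = False.
  then (¬a5 ∨ a7) forces a5 = False.
All clauses satisfied.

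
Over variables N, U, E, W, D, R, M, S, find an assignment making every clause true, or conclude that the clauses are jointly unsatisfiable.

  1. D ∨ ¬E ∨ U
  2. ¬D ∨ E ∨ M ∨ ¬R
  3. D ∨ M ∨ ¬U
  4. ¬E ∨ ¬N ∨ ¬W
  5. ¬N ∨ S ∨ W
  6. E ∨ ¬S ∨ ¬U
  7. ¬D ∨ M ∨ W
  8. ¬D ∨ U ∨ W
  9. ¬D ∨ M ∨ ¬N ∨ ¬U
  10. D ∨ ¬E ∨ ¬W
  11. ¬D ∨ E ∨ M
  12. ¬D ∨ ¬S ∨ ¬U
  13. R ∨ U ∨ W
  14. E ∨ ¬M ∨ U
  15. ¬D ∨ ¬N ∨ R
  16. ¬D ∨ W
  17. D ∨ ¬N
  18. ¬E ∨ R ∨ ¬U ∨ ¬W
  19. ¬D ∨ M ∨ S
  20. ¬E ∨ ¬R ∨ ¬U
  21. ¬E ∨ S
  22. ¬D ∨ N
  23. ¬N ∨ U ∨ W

N = False, U = True, E = True, W = False, D = False, R = False, M = True, S = True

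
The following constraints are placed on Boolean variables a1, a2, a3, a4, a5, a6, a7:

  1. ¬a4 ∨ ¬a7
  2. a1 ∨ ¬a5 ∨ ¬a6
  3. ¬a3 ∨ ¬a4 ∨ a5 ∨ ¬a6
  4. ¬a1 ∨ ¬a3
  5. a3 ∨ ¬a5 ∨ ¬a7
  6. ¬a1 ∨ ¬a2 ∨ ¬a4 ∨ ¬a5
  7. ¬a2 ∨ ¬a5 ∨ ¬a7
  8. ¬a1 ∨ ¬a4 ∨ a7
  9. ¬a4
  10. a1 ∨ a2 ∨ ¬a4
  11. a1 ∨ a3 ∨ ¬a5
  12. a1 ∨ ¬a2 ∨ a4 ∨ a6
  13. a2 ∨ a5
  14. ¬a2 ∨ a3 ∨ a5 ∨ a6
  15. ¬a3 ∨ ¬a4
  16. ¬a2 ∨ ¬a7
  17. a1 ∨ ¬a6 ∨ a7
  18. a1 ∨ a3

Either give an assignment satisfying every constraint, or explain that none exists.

a1=T; a2=T; a3=F; a4=F; a5=T; a6=F; a7=F

Unit clause (¬a4) forces a4 = False.
Set a1 = True.
  then (¬a1 ∨ ¬a3) forces a3 = False.
Set a2 = True.
  then (¬a2 ∨ ¬a7) forces a7 = False.
Set a5 = True.
Set a6 = False.
All clauses satisfied.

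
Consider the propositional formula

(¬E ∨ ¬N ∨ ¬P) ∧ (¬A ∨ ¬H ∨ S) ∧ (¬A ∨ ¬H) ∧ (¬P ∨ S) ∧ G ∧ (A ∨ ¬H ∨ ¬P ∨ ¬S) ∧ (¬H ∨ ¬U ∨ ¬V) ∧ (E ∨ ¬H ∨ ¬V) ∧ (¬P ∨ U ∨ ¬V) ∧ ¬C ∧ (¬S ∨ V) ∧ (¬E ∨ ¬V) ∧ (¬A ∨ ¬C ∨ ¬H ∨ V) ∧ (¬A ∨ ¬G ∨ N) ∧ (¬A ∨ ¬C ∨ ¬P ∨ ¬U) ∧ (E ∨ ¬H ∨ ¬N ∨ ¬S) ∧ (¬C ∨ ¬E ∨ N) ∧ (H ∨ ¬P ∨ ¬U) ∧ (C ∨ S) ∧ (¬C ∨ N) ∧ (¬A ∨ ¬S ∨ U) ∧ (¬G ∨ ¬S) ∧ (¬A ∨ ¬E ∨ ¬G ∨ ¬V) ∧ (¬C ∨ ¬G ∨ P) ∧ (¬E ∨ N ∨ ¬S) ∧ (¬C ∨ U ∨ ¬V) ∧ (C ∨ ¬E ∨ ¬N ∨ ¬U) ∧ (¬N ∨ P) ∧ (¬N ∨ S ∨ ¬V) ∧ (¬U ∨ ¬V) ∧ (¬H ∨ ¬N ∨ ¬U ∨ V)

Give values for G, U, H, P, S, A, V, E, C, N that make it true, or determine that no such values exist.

Case G = True:
  (¬C) forces C = False.
  (C ∨ S) forces S = True.
  Clause (¬G ∨ ¬S) is falsified — contradiction.
Case G = False:
  Clause (G) is falsified — contradiction.
Both cases fail, so the formula is unsatisfiable.

The formula is unsatisfiable.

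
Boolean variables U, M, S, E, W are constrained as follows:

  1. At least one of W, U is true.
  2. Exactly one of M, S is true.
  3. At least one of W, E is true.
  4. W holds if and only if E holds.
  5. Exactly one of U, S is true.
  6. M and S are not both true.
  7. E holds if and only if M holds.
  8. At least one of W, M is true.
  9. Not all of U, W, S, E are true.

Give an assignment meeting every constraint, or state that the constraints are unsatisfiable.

U=T; M=T; S=F; E=T; W=T

  (1) {W, U}: 2 true — at least one ✓
  (2) {M, S}: 1 true — exactly one ✓
  (3) {W, E}: 2 true — at least one ✓
  (4) W=T, E=T — same ✓
  (5) {U, S}: 1 true — exactly one ✓
  (6) M=T, S=F — not both ✓
  (7) E=T, M=T — same ✓
  (8) {W, M}: 2 true — at least one ✓
  (9) {U, W, S, E}: 3/4 true — not all ✓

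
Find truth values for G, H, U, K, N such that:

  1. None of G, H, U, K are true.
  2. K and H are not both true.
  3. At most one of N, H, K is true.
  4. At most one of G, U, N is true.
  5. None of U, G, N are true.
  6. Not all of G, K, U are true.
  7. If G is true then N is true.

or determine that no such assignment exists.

G=F, H=F, U=F, K=F, N=F

  (1) {G, H, U, K}: 0 true — none ✓
  (2) K=F, H=F — not both ✓
  (3) {N, H, K}: 0 true — at most one ✓
  (4) {G, U, N}: 0 true — at most one ✓
  (5) {U, G, N}: 0 true — none ✓
  (6) {G, K, U}: 0/3 true — not all ✓
  (7) G=F ⇒ N: vacuous ✓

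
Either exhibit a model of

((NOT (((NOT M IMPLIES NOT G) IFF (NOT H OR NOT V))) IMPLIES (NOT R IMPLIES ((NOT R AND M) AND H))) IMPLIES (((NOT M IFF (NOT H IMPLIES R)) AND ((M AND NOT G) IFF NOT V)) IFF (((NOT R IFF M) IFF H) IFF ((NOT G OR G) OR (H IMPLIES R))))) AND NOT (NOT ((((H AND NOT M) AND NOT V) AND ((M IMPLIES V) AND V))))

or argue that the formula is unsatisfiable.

Unsatisfiable

The conjunct NOT (NOT ((((H AND NOT M) AND NOT V) AND ((M IMPLIES V) AND V)))) is unsatisfiable on its own:
  H=F, M=F, V=F: evaluates to False.
  H=F, M=F, V=T: evaluates to False.
  H=F, M=T, V=F: evaluates to False.
  H=F, M=T, V=T: evaluates to False.
  H=T, M=F, V=F: evaluates to False.
  H=T, M=F, V=T: evaluates to False.
  H=T, M=T, V=F: evaluates to False.
  H=T, M=T, V=T: evaluates to False.
So the whole conjunction is unsatisfiable.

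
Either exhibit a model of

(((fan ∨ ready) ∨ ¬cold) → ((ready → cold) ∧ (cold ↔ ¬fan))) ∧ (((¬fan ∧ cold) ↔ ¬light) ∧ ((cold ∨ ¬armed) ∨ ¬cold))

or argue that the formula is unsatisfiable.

light: True; fan: True; cold: False; ready: False; armed: False

  ((fan ∨ ready) ∨ ¬cold) → ((ready → cold) ∧ (cold ↔ ¬fan)) = True
    (fan ∨ ready) ∨ ¬cold = True
      fan ∨ ready = True
      ¬cold = True
    (ready → cold) ∧ (cold ↔ ¬fan) = True
      ready → cold = True
      cold ↔ ¬fan = True
        ¬fan = False
  ((¬fan ∧ cold) ↔ ¬light) ∧ ((cold ∨ ¬armed) ∨ ¬cold) = True
    (¬fan ∧ cold) ↔ ¬light = True
      ¬fan ∧ cold = False
        ¬fan = False
      ¬light = False
    (cold ∨ ¬armed) ∨ ¬cold = True
      cold ∨ ¬armed = True
        ¬armed = True
      ¬cold = True
Both conjuncts True, so the formula holds.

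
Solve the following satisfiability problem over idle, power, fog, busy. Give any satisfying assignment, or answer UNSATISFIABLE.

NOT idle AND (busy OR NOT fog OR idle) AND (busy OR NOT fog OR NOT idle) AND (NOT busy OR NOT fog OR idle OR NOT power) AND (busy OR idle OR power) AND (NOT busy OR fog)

Unit clause (NOT idle) forces idle = False.
Set power = True.
Try fog = True:
  (busy OR NOT fog OR idle) forces busy = True.
  clause (NOT busy OR NOT fog OR idle OR NOT power) is falsified — backtrack.
So fog = False.
  then (NOT busy OR fog) forces busy = False.
All clauses satisfied.

idle = False, power = True, fog = False, busy = False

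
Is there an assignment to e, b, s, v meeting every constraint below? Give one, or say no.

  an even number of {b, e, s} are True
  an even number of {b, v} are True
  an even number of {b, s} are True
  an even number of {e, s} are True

e: False; b: False; s: False; v: False

{b, e, s}: 0 true → even ✓
{b, v}: 0 true → even ✓
{b, s}: 0 true → even ✓
{e, s}: 0 true → even ✓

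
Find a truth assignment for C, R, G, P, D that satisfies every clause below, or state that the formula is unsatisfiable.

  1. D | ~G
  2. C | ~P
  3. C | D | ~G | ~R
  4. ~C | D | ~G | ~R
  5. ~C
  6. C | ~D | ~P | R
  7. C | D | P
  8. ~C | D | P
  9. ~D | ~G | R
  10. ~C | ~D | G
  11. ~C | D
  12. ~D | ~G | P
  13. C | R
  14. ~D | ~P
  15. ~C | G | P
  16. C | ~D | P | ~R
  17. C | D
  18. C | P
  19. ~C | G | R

Case C = True:
  Clause (~C) is falsified — contradiction.
Case C = False:
  (C | ~P) forces P = False.
  Clause (C | P) is falsified — contradiction.
Both cases fail, so the formula is unsatisfiable.

Unsatisfiable — no assignment works.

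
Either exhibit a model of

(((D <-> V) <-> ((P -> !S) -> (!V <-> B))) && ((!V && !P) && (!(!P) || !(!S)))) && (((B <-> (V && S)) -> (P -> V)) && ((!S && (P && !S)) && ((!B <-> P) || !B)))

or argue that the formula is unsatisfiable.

Case P = True: the conjunct !P is False.
Case P = False: the conjunct P is False.
Both cases fail — unsatisfiable.

The formula is unsatisfiable.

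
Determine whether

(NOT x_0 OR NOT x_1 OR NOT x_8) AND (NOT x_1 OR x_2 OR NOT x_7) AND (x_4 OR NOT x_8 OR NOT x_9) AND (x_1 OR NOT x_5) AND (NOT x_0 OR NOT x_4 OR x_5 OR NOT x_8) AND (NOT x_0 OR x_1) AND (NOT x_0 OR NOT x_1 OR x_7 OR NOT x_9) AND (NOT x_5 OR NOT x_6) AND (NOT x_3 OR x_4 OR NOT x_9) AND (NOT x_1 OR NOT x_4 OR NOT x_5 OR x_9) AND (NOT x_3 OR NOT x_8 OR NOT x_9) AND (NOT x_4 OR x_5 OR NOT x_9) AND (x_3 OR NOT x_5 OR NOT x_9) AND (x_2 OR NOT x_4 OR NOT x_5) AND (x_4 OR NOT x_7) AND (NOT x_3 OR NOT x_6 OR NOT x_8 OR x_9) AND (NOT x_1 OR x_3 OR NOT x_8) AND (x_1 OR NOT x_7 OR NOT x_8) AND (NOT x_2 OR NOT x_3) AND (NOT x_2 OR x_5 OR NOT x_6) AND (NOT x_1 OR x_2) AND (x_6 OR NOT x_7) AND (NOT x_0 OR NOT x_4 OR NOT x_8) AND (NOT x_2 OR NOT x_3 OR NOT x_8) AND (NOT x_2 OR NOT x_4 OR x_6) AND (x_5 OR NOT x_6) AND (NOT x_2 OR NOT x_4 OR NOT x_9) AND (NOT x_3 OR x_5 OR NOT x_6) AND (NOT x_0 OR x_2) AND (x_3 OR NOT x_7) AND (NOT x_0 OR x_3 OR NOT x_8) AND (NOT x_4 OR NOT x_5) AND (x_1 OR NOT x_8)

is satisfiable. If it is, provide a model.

x_0 = False, x_1 = True, x_2 = True, x_3 = False, x_4 = False, x_5 = False, x_6 = False, x_7 = False, x_8 = False, x_9 = True

Set x_0 = False.
Set x_1 = True.
  then (NOT x_1 OR x_2) forces x_2 = True.
  then (NOT x_2 OR NOT x_3) forces x_3 = False.
  then (x_3 OR NOT x_7) forces x_7 = False.
  then (NOT x_1 OR x_3 OR NOT x_8) forces x_8 = False.
Try x_4 = True:
  (NOT x_2 OR NOT x_4 OR x_6) forces x_6 = True.
  (NOT x_5 OR NOT x_6) forces x_5 = False.
  clause (NOT x_2 OR x_5 OR NOT x_6) is falsified — backtrack.
So x_4 = False.
Set x_5 = False.
  then (NOT x_2 OR x_5 OR NOT x_6) forces x_6 = False.
Set x_9 = True.
All clauses satisfied.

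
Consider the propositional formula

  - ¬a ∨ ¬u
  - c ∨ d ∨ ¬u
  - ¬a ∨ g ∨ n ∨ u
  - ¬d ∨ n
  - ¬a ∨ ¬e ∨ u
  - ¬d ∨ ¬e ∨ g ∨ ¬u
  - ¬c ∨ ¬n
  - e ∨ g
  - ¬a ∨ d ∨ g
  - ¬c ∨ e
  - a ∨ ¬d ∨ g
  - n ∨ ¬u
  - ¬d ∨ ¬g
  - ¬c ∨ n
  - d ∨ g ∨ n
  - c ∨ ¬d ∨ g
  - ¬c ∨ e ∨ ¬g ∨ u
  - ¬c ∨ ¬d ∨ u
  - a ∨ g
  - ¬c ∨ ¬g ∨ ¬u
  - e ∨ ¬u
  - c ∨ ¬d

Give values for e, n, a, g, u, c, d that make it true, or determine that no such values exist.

Set e = True.
Set n = True.
  then (¬c ∨ ¬n) forces c = False.
  then (c ∨ ¬d) forces d = False.
  then (c ∨ d ∨ ¬u) forces u = False.
  then (¬a ∨ ¬e ∨ u) forces a = False.
  then (a ∨ g) forces g = True.
All clauses satisfied.

e=T, n=T, a=F, g=T, u=F, c=F, d=F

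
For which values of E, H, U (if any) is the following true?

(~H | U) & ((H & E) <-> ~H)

E: False, H: True, U: True

  ~H | U = True
    ~H = False
  (H & E) <-> ~H = True
    H & E = False
    ~H = False
Both conjuncts True, so the formula holds.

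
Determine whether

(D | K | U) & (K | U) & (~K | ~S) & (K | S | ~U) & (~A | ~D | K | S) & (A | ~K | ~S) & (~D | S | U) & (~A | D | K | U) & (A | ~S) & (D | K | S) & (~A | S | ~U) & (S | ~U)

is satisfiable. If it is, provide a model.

A = False; K = True; D = False; U = False; S = False

Set A = False.
  then (A | ~S) forces S = False.
  then (S | ~U) forces U = False.
  then (K | U) forces K = True.
  then (~D | S | U) forces D = False.
All clauses satisfied.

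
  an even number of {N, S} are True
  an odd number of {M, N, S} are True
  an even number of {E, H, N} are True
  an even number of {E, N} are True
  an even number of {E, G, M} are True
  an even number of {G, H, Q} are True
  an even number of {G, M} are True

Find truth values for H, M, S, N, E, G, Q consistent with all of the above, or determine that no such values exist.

H = False; M = True; S = False; N = False; E = False; G = True; Q = True

{N, S}: 0 true → even ✓
{M, N, S}: 1 true → odd ✓
{E, H, N}: 0 true → even ✓
{E, N}: 0 true → even ✓
{E, G, M}: 2 true → even ✓
{G, H, Q}: 2 true → even ✓
{G, M}: 2 true → even ✓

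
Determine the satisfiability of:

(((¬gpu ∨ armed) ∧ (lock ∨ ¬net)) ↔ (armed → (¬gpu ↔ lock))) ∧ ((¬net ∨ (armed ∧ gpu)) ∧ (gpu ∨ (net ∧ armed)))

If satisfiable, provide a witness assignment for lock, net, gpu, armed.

lock = False, net = False, gpu = True, armed = True

  ((¬gpu ∨ armed) ∧ (lock ∨ ¬net)) ↔ (armed → (¬gpu ↔ lock)) = True
    (¬gpu ∨ armed) ∧ (lock ∨ ¬net) = True
      ¬gpu ∨ armed = True
        ¬gpu = False
      lock ∨ ¬net = True
        ¬net = True
    armed → (¬gpu ↔ lock) = True
      ¬gpu ↔ lock = True
        ¬gpu = False
  (¬net ∨ (armed ∧ gpu)) ∧ (gpu ∨ (net ∧ armed)) = True
    ¬net ∨ (armed ∧ gpu) = True
      ¬net = True
      armed ∧ gpu = True
    gpu ∨ (net ∧ armed) = True
      net ∧ armed = False
Both conjuncts True, so the formula holds.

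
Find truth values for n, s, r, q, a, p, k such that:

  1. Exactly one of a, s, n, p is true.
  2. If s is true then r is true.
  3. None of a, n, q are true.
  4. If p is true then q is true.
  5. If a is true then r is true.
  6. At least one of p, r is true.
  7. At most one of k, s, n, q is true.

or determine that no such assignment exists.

n = False, s = True, r = True, q = False, a = False, p = False, k = False

  (1) {a, s, n, p}: 1 true — exactly one ✓
  (2) s=T ⇒ r: T ✓
  (3) {a, n, q}: 0 true — none ✓
  (4) p=F ⇒ q: vacuous ✓
  (5) a=F ⇒ r: vacuous ✓
  (6) {p, r}: 1 true — at least one ✓
  (7) {k, s, n, q}: 1 true — at most one ✓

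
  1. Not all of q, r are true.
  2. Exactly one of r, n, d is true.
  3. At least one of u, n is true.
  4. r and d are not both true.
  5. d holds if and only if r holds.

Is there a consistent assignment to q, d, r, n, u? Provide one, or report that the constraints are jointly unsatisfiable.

q=F; d=F; r=F; n=T; u=F

  (1) {q, r}: 0/2 true — not all ✓
  (2) {r, n, d}: 1 true — exactly one ✓
  (3) {u, n}: 1 true — at least one ✓
  (4) r=F, d=F — not both ✓
  (5) d=F, r=F — same ✓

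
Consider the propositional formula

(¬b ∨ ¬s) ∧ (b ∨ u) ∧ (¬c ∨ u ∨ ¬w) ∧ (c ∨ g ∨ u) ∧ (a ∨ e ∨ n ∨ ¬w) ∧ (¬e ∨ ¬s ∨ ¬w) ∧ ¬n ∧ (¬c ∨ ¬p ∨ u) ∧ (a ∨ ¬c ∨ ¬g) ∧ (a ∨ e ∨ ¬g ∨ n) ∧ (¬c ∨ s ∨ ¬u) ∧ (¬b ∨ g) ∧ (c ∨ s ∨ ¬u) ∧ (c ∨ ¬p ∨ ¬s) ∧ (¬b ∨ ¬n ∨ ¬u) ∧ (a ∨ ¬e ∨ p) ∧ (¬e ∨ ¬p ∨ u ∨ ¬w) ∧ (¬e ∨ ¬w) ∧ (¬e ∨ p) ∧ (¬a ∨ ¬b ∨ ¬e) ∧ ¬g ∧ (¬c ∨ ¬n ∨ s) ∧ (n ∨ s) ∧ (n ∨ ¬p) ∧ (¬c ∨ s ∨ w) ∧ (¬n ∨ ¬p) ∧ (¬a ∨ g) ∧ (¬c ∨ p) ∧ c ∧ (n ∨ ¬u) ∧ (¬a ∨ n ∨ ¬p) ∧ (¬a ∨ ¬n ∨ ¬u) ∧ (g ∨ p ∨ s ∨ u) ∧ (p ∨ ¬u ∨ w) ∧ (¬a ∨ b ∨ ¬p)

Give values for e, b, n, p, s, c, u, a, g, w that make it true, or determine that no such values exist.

Case n = True:
  Clause (¬n) is falsified — contradiction.
Case n = False:
  (¬g) forces g = False.
  (¬b ∨ g) forces b = False.
  (b ∨ u) forces u = True.
  Clause (n ∨ ¬u) is falsified — contradiction.
Both cases fail, so the formula is unsatisfiable.

No satisfying assignment exists.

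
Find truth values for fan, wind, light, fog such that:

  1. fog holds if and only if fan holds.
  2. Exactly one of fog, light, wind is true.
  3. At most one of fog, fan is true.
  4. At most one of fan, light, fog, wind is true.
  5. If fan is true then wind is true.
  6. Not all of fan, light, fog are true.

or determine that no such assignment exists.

fan=F; wind=T; light=F; fog=F

  (1) fog=F, fan=F — same ✓
  (2) {fog, light, wind}: 1 true — exactly one ✓
  (3) {fog, fan}: 0 true — at most one ✓
  (4) {fan, light, fog, wind}: 1 true — at most one ✓
  (5) fan=F ⇒ wind: vacuous ✓
  (6) {fan, light, fog}: 0/3 true — not all ✓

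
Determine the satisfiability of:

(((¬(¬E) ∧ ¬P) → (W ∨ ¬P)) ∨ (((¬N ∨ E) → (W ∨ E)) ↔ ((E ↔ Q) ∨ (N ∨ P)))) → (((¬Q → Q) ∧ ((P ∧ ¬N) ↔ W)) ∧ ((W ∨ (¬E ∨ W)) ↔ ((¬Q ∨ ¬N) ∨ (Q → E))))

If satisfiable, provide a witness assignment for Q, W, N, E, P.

Q = True; W = False; N = False; E = False; P = False

  (((¬(¬E) ∧ ¬P) → (W ∨ ¬P)) ∨ (((¬N ∨ E) → (W ∨ E)) ↔ ((E ↔ Q) ∨ (N ∨ P)))) → (((¬Q → Q) ∧ ((P ∧ ¬N) ↔ W)) ∧ ((W ∨ (¬E ∨ W)) ↔ ((¬Q ∨ ¬N) ∨ (Q → E)))) = True
    ((¬(¬E) ∧ ¬P) → (W ∨ ¬P)) ∨ (((¬N ∨ E) → (W ∨ E)) ↔ ((E ↔ Q) ∨ (N ∨ P))) = True
      (¬(¬E) ∧ ¬P) → (W ∨ ¬P) = True
        ¬(¬E) ∧ ¬P = False
          ¬(¬E) = False
            ¬E = True
          ¬P = True
        W ∨ ¬P = True
          ¬P = True
      ((¬N ∨ E) → (W ∨ E)) ↔ ((E ↔ Q) ∨ (N ∨ P)) = True
        (¬N ∨ E) → (W ∨ E) = False
          ¬N ∨ E = True
            ¬N = True
          W ∨ E = False
        (E ↔ Q) ∨ (N ∨ P) = False
          E ↔ Q = False
          N ∨ P = False
    ((¬Q → Q) ∧ ((P ∧ ¬N) ↔ W)) ∧ ((W ∨ (¬E ∨ W)) ↔ ((¬Q ∨ ¬N) ∨ (Q → E))) = True
      (¬Q → Q) ∧ ((P ∧ ¬N) ↔ W) = True
        ¬Q → Q = True
          ¬Q = False
        (P ∧ ¬N) ↔ W = True
          P ∧ ¬N = False
            ¬N = True
      (W ∨ (¬E ∨ W)) ↔ ((¬Q ∨ ¬N) ∨ (Q → E)) = True
        W ∨ (¬E ∨ W) = True
          ¬E ∨ W = True
            ¬E = True
        (¬Q ∨ ¬N) ∨ (Q → E) = True
          ¬Q ∨ ¬N = True
            ¬Q = False
            ¬N = True
          Q → E = False
The formula evaluates to True.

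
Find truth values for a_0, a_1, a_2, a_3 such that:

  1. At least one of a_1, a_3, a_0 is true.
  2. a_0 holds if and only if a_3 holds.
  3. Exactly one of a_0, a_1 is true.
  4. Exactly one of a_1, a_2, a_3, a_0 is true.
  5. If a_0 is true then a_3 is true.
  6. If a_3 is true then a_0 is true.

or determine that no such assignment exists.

a_0 = False; a_1 = True; a_2 = False; a_3 = False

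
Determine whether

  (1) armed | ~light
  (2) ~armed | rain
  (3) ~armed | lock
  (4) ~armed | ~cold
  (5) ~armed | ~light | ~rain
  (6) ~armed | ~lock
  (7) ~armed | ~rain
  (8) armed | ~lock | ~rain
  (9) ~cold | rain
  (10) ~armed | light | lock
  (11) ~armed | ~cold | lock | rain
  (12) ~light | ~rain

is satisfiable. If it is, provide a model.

Try light = True:
  (armed | ~light) forces armed = True.
  (~armed | rain) forces rain = True.
  clause (~armed | ~light | ~rain) is falsified — backtrack.
So light = False.
Set lock = True.
  then (~armed | ~lock) forces armed = False.
  then (armed | ~lock | ~rain) forces rain = False.
  then (~cold | rain) forces cold = False.
All clauses satisfied.

light = False, lock = True, cold = False, armed = False, rain = False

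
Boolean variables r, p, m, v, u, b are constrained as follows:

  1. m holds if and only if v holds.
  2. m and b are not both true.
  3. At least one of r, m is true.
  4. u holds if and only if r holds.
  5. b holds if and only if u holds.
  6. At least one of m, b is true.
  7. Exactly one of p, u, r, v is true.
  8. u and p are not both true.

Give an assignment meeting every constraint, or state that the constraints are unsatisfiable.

r = False, p = False, m = True, v = True, u = False, b = False

  (1) m=T, v=T — same ✓
  (2) m=T, b=F — not both ✓
  (3) {r, m}: 1 true — at least one ✓
  (4) u=F, r=F — same ✓
  (5) b=F, u=F — same ✓
  (6) {m, b}: 1 true — at least one ✓
  (7) {p, u, r, v}: 1 true — exactly one ✓
  (8) u=F, p=F — not both ✓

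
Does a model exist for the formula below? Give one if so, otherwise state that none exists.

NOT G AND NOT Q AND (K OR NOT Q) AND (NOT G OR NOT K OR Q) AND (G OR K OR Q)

K=T; G=F; Q=F

Unit clause (NOT G) forces G = False.
Unit clause (NOT Q) forces Q = False.
In (G OR K OR Q) only K is left, so K = True.
Check each clause:
  (NOT G): NOT G holds.
  (NOT Q): NOT Q holds.
  (K OR NOT Q): K holds.
  (NOT G OR NOT K OR Q): NOT G holds.
  (G OR K OR Q): K holds.
All clauses satisfied.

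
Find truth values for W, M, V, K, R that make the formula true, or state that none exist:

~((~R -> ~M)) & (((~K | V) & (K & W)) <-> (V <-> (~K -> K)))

W: False; M: True; V: True; K: False; R: False

  ~((~R -> ~M)) = True
    ~R -> ~M = False
      ~R = True
      ~M = False
  ((~K | V) & (K & W)) <-> (V <-> (~K -> K)) = True
    (~K | V) & (K & W) = False
      ~K | V = True
        ~K = True
      K & W = False
    V <-> (~K -> K) = False
      ~K -> K = False
        ~K = True
Both conjuncts True, so the formula holds.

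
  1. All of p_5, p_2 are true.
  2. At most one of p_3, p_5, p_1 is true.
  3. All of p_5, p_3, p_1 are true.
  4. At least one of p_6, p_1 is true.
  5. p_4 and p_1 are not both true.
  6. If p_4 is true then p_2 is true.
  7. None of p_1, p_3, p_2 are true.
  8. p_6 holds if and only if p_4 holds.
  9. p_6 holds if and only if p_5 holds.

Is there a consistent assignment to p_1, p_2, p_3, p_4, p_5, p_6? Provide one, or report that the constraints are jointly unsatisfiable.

No satisfying assignment exists.

Case p_1 = True:
  Constraint (7) is violated (p_1=T) — contradiction.
Case p_1 = False:
  Constraint (3) is violated (p_1=F) — contradiction.
Both cases fail — unsatisfiable.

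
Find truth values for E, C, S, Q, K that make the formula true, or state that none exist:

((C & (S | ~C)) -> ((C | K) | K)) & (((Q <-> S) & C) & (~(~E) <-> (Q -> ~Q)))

E=F, C=T, S=T, Q=T, K=T

  (C & (S | ~C)) -> ((C | K) | K) = True
    C & (S | ~C) = True
      S | ~C = True
        ~C = False
    (C | K) | K = True
      C | K = True
  ((Q <-> S) & C) & (~(~E) <-> (Q -> ~Q)) = True
    (Q <-> S) & C = True
      Q <-> S = True
    ~(~E) <-> (Q -> ~Q) = True
      ~(~E) = False
        ~E = True
      Q -> ~Q = False
        ~Q = False
Both conjuncts True, so the formula holds.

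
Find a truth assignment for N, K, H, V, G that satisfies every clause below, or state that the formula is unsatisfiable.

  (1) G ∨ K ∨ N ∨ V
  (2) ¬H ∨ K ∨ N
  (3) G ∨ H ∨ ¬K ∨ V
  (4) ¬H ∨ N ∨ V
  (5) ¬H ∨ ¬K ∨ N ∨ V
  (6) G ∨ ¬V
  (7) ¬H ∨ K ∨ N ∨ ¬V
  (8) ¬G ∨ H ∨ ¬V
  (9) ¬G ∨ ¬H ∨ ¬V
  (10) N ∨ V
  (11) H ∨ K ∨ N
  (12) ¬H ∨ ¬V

Try N = False:
  (N ∨ V) forces V = True.
  (G ∨ ¬V) forces G = True.
  (¬G ∨ H ∨ ¬V) forces H = True.
  clause (¬G ∨ ¬H ∨ ¬V) is falsified — backtrack.
So N = True.
Set K = True.
Set H = True.
  then (¬H ∨ ¬V) forces V = False.
Set G = False.
All clauses satisfied.

N: True, K: True, H: True, V: False, G: False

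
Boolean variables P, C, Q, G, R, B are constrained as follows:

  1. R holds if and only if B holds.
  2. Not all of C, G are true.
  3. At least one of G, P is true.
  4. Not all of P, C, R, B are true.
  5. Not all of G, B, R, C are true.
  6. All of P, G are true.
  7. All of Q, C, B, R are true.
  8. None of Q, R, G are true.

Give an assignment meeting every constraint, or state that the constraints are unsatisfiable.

Case Q = True:
  Constraint (8) is violated (Q=T) — contradiction.
Case Q = False:
  Constraint (7) is violated (Q=F) — contradiction.
Both cases fail — unsatisfiable.

Unsatisfiable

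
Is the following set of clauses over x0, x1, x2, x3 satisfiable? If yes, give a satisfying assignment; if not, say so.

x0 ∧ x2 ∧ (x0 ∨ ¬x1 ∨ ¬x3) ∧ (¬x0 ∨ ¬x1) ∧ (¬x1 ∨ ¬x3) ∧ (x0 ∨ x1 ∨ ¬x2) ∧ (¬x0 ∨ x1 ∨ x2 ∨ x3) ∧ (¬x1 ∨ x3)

Unit clause (x0) forces x0 = True.
Unit clause (x2) forces x2 = True.
In (¬x0 ∨ ¬x1) only ¬x1 is left, so x1 = False.
Set x3 = False.
Check each clause:
  (x0): x0 holds.
  (x2): x2 holds.
  (x0 ∨ ¬x1 ∨ ¬x3): x0 holds.
  (¬x0 ∨ ¬x1): ¬x1 holds.
  (¬x1 ∨ ¬x3): ¬x1 holds.
  (x0 ∨ x1 ∨ ¬x2): x0 holds.
  (¬x0 ∨ x1 ∨ x2 ∨ x3): x2 holds.
  (¬x1 ∨ x3): ¬x1 holds.
All clauses satisfied.

x0 = True, x1 = False, x2 = True, x3 = False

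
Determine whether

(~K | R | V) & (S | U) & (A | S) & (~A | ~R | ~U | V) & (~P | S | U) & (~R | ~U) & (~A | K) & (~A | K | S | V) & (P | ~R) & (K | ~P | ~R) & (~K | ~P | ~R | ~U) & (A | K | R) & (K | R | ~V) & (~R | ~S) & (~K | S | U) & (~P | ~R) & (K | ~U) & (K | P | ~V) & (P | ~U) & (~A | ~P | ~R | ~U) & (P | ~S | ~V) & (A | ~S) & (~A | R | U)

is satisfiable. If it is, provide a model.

Set P = True.
  then (~P | ~R) forces R = False.
Try K = False:
  (~A | K) forces A = False.
  clause (A | K | R) is falsified — backtrack.
So K = True.
  then (~K | R | V) forces V = True.
Set A = True.
  then (~A | R | U) forces U = True.
Set S = True.
All clauses satisfied.

P: True; K: True; A: True; U: True; S: True; V: True; R: False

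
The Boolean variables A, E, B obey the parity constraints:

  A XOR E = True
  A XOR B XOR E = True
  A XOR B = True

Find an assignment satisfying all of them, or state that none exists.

A=T; E=F; B=F

A XOR E = T XOR F = True ✓
A XOR B XOR E = T XOR F XOR F = True ✓
A XOR B = T XOR F = True ✓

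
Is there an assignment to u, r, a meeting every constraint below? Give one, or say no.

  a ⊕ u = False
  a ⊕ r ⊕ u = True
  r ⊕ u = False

u = True; r = True; a = True

a ⊕ u = T ⊕ T = False ✓
a ⊕ r ⊕ u = T ⊕ T ⊕ T = True ✓
r ⊕ u = T ⊕ T = False ✓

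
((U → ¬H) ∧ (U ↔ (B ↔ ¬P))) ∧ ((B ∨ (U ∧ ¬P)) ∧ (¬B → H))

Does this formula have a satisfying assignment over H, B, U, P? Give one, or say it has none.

H=F; B=T; U=F; P=T

  (U → ¬H) ∧ (U ↔ (B ↔ ¬P)) = True
    U → ¬H = True
      ¬H = True
    U ↔ (B ↔ ¬P) = True
      B ↔ ¬P = False
        ¬P = False
  (B ∨ (U ∧ ¬P)) ∧ (¬B → H) = True
    B ∨ (U ∧ ¬P) = True
      U ∧ ¬P = False
        ¬P = False
    ¬B → H = True
      ¬B = False
Both conjuncts True, so the formula holds.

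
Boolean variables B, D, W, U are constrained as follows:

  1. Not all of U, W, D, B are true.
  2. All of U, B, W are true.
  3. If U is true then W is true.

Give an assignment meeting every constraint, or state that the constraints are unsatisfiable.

B=T, D=F, W=T, U=T

  (1) {U, W, D, B}: 3/4 true — not all ✓
  (2) {U, B, W}: all 3 true ✓
  (3) U=T ⇒ W: T ✓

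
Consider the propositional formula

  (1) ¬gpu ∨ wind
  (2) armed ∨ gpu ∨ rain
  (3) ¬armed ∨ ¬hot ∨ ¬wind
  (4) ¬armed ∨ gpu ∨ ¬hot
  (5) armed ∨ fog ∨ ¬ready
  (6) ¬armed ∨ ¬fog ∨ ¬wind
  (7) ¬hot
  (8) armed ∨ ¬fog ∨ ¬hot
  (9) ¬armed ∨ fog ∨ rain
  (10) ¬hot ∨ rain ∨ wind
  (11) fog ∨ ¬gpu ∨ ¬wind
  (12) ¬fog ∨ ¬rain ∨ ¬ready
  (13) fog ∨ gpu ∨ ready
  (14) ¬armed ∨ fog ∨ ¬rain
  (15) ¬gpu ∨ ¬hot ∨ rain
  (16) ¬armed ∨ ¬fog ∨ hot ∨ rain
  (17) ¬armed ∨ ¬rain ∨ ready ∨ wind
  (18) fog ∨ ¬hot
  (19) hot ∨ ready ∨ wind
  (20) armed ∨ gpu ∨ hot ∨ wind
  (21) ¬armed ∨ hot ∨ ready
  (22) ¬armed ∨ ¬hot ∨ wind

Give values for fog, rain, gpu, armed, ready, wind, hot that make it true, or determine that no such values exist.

fog = True, rain = True, gpu = True, armed = False, ready = False, wind = True, hot = False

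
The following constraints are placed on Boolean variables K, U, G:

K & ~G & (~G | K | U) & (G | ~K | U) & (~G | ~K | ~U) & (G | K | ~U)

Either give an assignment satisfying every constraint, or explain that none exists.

Unit clause (K) forces K = True.
Unit clause (~G) forces G = False.
In (G | ~K | U) only U is left, so U = True.
Check each clause:
  (K): K holds.
  (~G): ~G holds.
  (~G | K | U): ~G holds.
  (G | ~K | U): U holds.
  (~G | ~K | ~U): ~G holds.
  (G | K | ~U): K holds.
All clauses satisfied.

K=T, U=T, G=F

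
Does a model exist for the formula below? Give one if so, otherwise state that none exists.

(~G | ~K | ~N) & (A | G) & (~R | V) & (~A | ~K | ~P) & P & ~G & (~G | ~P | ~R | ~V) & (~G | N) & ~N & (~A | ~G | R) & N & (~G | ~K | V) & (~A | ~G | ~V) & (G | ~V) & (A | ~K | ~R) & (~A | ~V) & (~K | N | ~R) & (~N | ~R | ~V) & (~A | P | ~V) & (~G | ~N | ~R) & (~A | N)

No satisfying assignment exists.

Case N = True:
  Clause (~N) is falsified — contradiction.
Case N = False:
  Clause (N) is falsified — contradiction.
Both cases fail, so the formula is unsatisfiable.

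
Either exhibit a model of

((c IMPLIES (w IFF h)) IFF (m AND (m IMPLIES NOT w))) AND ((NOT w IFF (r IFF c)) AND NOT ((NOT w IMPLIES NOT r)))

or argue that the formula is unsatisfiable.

c = True; r = True; w = False; m = True; h = False

  (c IMPLIES (w IFF h)) IFF (m AND (m IMPLIES NOT w)) = True
    c IMPLIES (w IFF h) = True
      w IFF h = True
    m AND (m IMPLIES NOT w) = True
      m IMPLIES NOT w = True
        NOT w = True
  (NOT w IFF (r IFF c)) AND NOT ((NOT w IMPLIES NOT r)) = True
    NOT w IFF (r IFF c) = True
      NOT w = True
      r IFF c = True
    NOT ((NOT w IMPLIES NOT r)) = True
      NOT w IMPLIES NOT r = False
        NOT w = True
        NOT r = False
Both conjuncts True, so the formula holds.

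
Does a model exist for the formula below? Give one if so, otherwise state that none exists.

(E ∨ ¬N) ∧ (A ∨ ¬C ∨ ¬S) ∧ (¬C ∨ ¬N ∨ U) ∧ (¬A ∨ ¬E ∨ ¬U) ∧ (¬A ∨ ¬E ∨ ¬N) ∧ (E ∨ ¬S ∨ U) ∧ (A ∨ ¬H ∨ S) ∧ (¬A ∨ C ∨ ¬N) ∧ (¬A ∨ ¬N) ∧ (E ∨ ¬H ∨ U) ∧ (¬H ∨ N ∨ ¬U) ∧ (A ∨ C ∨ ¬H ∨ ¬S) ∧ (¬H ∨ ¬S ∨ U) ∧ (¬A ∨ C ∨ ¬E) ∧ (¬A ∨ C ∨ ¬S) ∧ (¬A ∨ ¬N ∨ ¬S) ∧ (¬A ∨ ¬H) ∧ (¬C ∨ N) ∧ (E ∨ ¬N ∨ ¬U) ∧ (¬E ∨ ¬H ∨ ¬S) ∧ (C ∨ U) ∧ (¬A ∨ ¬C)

U=T, E=T, A=F, H=F, C=F, S=T, N=T

Try U = False:
  (C ∨ U) forces C = True.
  (¬C ∨ ¬N ∨ U) forces N = False.
  clause (¬C ∨ N) is falsified — backtrack.
So U = True.
Set E = True.
  then (¬A ∨ ¬E ∨ ¬U) forces A = False.
Try H = True:
  (A ∨ ¬H ∨ S) forces S = True.
  clause (¬E ∨ ¬H ∨ ¬S) is falsified — backtrack.
So H = False.
Set C = False.
Set S = True.
Set N = True.
All clauses satisfied.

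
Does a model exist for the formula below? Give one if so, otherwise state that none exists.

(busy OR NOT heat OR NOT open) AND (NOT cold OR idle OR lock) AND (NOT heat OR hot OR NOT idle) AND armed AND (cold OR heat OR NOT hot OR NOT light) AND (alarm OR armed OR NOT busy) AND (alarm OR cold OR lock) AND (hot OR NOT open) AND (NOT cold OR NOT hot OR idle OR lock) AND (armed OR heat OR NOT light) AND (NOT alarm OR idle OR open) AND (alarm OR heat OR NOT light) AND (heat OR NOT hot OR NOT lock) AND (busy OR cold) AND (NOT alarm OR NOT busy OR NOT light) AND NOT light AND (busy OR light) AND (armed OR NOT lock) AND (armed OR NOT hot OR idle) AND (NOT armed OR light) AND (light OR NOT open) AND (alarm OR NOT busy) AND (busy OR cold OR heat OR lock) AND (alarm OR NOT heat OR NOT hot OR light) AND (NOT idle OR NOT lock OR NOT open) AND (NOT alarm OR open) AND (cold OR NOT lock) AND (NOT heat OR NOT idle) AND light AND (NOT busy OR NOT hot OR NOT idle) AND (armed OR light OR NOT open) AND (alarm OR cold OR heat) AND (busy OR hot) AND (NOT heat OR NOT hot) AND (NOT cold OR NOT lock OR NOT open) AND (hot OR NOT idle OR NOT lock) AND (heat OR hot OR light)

Unsatisfiable

Case light = True:
  Clause (NOT light) is falsified — contradiction.
Case light = False:
  Clause (light) is falsified — contradiction.
Both cases fail, so the formula is unsatisfiable.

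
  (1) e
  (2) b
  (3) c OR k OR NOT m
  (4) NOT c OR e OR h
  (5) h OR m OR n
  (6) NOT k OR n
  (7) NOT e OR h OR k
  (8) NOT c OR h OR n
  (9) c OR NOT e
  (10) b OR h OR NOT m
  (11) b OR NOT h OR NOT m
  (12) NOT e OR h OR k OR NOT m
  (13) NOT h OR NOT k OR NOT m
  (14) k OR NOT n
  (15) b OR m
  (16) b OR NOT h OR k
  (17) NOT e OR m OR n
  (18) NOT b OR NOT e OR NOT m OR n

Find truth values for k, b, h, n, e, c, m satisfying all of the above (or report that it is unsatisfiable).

Unit clause (e) forces e = True.
Unit clause (b) forces b = True.
In (c OR NOT e) only c is left, so c = True.
Set k = True.
  then (NOT k OR n) forces n = True.
Set h = False.
Set m = False.
All clauses satisfied.

k=T; b=T; h=F; n=T; e=T; c=T; m=F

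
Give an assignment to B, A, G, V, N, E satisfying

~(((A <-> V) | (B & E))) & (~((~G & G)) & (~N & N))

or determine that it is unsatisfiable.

UNSATISFIABLE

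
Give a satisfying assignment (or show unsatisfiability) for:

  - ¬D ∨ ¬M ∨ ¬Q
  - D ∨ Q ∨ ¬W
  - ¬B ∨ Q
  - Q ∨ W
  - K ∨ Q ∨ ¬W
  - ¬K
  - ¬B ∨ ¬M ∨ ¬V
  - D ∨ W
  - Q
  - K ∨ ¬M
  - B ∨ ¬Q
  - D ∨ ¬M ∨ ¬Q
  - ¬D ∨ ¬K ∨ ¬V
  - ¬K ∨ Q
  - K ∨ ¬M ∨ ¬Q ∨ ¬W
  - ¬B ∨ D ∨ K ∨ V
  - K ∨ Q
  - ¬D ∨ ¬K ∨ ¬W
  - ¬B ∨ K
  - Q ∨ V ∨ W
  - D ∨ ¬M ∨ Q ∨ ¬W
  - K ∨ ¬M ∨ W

UNSATISFIABLE

Case Q = True:
  (¬K) forces K = False.
  (K ∨ ¬M) forces M = False.
  (B ∨ ¬Q) forces B = True.
  Clause (¬B ∨ K) is falsified — contradiction.
Case Q = False:
  Clause (Q) is falsified — contradiction.
Both cases fail, so the formula is unsatisfiable.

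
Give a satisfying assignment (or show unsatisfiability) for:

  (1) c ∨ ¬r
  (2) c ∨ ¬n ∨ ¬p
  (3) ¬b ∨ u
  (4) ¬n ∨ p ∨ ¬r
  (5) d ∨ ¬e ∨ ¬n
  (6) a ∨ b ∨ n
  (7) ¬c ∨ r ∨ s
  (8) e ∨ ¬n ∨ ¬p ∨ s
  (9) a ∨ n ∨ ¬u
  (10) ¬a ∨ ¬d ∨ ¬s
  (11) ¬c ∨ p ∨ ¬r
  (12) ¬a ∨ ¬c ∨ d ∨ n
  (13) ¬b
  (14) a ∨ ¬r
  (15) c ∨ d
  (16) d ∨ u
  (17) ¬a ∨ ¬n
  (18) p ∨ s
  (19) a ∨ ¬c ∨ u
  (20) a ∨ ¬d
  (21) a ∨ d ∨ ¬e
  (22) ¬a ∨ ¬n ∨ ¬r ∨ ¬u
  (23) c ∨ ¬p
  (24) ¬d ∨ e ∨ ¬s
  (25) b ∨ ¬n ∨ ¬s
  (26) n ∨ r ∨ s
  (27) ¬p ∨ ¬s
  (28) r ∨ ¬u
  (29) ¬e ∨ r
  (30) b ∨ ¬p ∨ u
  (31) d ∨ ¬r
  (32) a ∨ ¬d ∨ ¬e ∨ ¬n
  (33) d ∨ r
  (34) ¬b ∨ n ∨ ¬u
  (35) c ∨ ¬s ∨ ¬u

s = False, e = True, p = True, u = True, n = False, r = True, c = True, d = True, b = False, a = True

Unit clause (¬b) forces b = False.
Try s = True:
  (b ∨ ¬n ∨ ¬s) forces n = False.
  (a ∨ b ∨ n) forces a = True.
  (¬a ∨ ¬d ∨ ¬s) forces d = False.
  (¬a ∨ ¬c ∨ d ∨ n) forces c = False.
  clause (c ∨ d) is falsified — backtrack.
So s = False.
  then (p ∨ s) forces p = True.
  then (c ∨ ¬p) forces c = True.
  then (b ∨ ¬p ∨ u) forces u = True.
  then (¬c ∨ r ∨ s) forces r = True.
  then (a ∨ ¬r) forces a = True.
  then (¬a ∨ ¬n) forces n = False.
  then (d ∨ ¬r) forces d = True.
Set e = True.
All clauses satisfied.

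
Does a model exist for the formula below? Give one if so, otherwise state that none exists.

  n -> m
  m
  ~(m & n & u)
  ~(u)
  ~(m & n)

Unit clause (~u) forces u = False.
Unit clause (m) forces m = True.
In (~m | ~n) only ~n is left, so n = False.
Check each clause:
  (~u): ~u holds.
  (m): m holds.
  (~m | ~n | ~u): ~n holds.
  (~m | ~n): ~n holds.
  (m | ~n): m holds.
All clauses satisfied.

m: True, u: False, n: False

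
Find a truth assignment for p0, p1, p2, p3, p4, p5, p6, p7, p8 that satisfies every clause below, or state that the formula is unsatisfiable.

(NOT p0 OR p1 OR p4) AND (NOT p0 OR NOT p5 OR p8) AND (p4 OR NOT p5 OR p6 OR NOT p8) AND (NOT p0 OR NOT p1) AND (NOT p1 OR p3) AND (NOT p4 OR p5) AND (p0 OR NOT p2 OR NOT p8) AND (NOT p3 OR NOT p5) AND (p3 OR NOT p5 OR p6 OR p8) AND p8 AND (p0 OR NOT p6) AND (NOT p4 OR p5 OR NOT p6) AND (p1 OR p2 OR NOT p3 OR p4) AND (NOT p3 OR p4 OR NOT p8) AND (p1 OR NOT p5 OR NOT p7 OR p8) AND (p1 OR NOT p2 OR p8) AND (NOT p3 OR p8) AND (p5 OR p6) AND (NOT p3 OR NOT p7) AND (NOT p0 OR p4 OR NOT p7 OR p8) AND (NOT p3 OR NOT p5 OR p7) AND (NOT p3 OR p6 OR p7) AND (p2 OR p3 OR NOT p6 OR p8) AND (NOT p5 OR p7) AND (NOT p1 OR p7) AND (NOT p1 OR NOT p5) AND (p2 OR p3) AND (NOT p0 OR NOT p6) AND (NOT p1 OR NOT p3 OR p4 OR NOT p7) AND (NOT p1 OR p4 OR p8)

p0 = True; p1 = False; p2 = True; p3 = False; p4 = True; p5 = True; p6 = False; p7 = True; p8 = True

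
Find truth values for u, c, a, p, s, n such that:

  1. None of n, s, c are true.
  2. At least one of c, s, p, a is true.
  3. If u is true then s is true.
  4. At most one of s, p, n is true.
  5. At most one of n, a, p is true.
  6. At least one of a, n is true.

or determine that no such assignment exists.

u: False; c: False; a: True; p: False; s: False; n: False

  (1) {n, s, c}: 0 true — none ✓
  (2) {c, s, p, a}: 1 true — at least one ✓
  (3) u=F ⇒ s: vacuous ✓
  (4) {s, p, n}: 0 true — at most one ✓
  (5) {n, a, p}: 1 true — at most one ✓
  (6) {a, n}: 1 true — at least one ✓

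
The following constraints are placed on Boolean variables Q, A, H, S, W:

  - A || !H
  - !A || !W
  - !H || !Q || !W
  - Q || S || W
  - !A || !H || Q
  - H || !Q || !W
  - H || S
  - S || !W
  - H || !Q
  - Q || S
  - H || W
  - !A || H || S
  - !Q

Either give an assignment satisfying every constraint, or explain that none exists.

Q = False; A = False; H = False; S = True; W = True

Unit clause (!Q) forces Q = False.
In (Q || S) only S is left, so S = True.
Try A = True:
  (!A || !W) forces W = False.
  (!A || !H || Q) forces H = False.
  clause (H || W) is falsified — backtrack.
So A = False.
  then (A || !H) forces H = False.
  then (H || W) forces W = True.
All clauses satisfied.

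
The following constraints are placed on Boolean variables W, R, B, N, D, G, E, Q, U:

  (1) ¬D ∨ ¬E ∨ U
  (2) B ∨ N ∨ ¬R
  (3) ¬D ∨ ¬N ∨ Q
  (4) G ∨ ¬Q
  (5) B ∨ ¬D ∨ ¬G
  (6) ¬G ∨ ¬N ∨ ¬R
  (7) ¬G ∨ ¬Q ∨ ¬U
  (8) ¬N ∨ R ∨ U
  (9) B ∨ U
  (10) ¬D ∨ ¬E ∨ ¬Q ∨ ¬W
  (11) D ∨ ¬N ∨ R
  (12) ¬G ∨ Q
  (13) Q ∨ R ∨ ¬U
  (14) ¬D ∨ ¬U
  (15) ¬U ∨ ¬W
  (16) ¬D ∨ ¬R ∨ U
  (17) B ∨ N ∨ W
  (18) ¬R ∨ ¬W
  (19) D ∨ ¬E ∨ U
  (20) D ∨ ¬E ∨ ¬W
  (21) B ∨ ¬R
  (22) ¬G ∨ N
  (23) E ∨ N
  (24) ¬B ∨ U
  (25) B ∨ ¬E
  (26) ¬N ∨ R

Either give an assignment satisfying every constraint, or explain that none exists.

W = False; R = True; B = True; N = True; D = False; G = False; E = False; Q = False; U = True

Try W = True:
  (¬U ∨ ¬W) forces U = False.
  (B ∨ U) forces B = True.
  clause (¬B ∨ U) is falsified — backtrack.
So W = False.
Set R = True.
  then (B ∨ ¬R) forces B = True.
  then (¬B ∨ U) forces U = True.
  then (¬D ∨ ¬U) forces D = False.
Set N = True.
  then (¬G ∨ ¬N ∨ ¬R) forces G = False.
  then (G ∨ ¬Q) forces Q = False.
Set E = False.
All clauses satisfied.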